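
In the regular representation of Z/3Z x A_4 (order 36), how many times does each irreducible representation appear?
Each irreducible V_i of dimension d_i appears with multiplicity d_i, i.e. rho_reg = (direct sum over all irreducibles V_i) d_i V_i. The irreducible dimensions for Z/3Z x A_4 are 1, 1, 1, 1, 1, 1, 1, 1, 1, 3, 3, 3: 9 irreducibles of dimension 1, each with multiplicity 1; 3 irreducibles of dimension 3, each with multiplicity 3. Total dimension 9*1*1 + 3*3*3 = 36 = |G|.

Proof sketch: General theorem: in the regular representation of a finite group G, each irreducible appears with multiplicity equal to its dimension. Check: dim(rho_reg) = sum d_i^2 = 1 + 1 + 1 + 1 + 1 + 1 + 1 + 1 + 1 + 9 + 9 + 9 = 36 = |G|.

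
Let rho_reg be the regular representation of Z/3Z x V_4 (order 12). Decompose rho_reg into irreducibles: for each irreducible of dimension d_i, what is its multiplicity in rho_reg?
Each irreducible V_i of dimension d_i appears with multiplicity d_i, i.e. rho_reg = (direct sum over all irreducibles V_i) d_i V_i. The irreducible dimensions for Z/3Z x V_4 are 1, 1, 1, 1, 1, 1, 1, 1, 1, 1, 1, 1: 12 irreducibles of dimension 1, each with multiplicity 1. Total dimension 12*1*1 = 12 = |G|.

Details: General theorem: in the regular representation of a finite group G, each irreducible appears with multiplicity equal to its dimension. Check: dim(rho_reg) = sum d_i^2 = 1 + 1 + 1 + 1 + 1 + 1 + 1 + 1 + 1 + 1 + 1 + 1 = 12 = |G|.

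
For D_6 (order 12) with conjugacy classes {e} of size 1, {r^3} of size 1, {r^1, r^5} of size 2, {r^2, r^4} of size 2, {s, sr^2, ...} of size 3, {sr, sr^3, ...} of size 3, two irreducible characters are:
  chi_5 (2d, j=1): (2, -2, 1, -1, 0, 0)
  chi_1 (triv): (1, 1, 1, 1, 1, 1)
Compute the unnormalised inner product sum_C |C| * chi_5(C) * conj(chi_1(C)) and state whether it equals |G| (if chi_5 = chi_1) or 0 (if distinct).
Sum = 0; so <chi_5, chi_1> = 0 (distinct irreducibles are orthogonal).

Details: Compute term by term over conjugacy classes (|C| * chi_5(C) * conj(chi_1(C))):
  1*(2)*conj(1) + 1*(-2)*conj(1) + 2*(1)*conj(1) + 2*(-1)*conj(1) + 3*(0)*conj(1) + 3*(0)*conj(1)
  = (2) + (-2) + (2) + (-2) + (0) + (0)
  = 0.
Dividing by |G| = 12 gives 0/12 = 0, matching the row-orthogonality relation <chi_5, chi_1> = [chi_5 = chi_1].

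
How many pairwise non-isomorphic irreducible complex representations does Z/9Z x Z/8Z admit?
72

Details: The number of irreducible complex representations of a finite group equals its number of conjugacy classes. Z/9Z x Z/8Z is abelian of order 72, so every element is its own conjugacy class: 72 classes, so Z/9Z x Z/8Z (order 72) has exactly 72 irreducible complex representations.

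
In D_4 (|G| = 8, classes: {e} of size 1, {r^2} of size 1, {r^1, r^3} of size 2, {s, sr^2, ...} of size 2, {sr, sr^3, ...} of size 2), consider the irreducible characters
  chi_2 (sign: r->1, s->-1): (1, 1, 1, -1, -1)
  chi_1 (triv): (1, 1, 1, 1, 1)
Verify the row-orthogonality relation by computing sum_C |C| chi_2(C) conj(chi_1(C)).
Sum = 0; so <chi_2, chi_1> = 0 (distinct irreducibles are orthogonal).

Details: Compute term by term over conjugacy classes (|C| * chi_2(C) * conj(chi_1(C))):
  1*(1)*conj(1) + 1*(1)*conj(1) + 2*(1)*conj(1) + 2*(-1)*conj(1) + 2*(-1)*conj(1)
  = (1) + (1) + (2) + (-2) + (-2)
  = 0.
Dividing by |G| = 8 gives 0/8 = 0, matching the row-orthogonality relation <chi_2, chi_1> = [chi_2 = chi_1].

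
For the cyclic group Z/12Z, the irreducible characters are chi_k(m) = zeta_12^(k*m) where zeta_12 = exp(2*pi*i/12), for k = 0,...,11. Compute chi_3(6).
chi_3(6) = zeta_12^18 = -1

Solution. chi_3(6) = zeta_12^(3*6) = zeta_12^18. Since zeta_12^12 = 1, this equals zeta_12^6 = exp(2*pi*i*6/12) = -1.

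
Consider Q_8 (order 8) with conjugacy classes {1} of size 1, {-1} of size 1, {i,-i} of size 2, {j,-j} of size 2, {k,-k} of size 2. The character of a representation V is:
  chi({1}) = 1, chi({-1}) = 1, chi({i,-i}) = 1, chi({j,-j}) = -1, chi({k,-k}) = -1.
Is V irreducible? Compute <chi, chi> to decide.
Irreducible: <chi, chi> = 1.

Argument: <chi, chi> = (1/|G|) sum_C |C| * |chi(C)|^2 = (1/8)[1*|1|^2 + 1*|1|^2 + 2*|1|^2 + 2*|-1|^2 + 2*|-1|^2]
  = (1/8)[(1) + (1) + (2) + (2) + (2)] = 8/8 = 1.
A character is irreducible iff <chi, chi> = 1, so this representation is irreducible.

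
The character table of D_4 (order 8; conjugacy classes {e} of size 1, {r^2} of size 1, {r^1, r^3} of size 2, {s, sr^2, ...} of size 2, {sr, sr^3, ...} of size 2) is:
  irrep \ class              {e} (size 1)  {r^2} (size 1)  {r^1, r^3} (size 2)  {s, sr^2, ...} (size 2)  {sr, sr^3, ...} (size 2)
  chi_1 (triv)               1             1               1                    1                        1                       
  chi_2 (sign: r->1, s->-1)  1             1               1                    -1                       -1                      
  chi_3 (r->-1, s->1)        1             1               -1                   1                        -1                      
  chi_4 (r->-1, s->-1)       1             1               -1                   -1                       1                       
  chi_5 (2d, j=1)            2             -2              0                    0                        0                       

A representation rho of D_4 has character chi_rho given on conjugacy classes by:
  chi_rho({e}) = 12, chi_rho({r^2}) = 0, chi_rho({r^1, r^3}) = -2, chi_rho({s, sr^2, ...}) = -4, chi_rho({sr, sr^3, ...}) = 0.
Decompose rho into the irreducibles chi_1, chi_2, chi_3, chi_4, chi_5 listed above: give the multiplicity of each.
Multiplicities: chi_1: 0, chi_2: 2, chi_3: 1, chi_4: 3, chi_5: 3.

Details: Use <chi_rho, chi> = (1/|G|) sum_C |C| * chi_rho(C) * conj(chi(C)) with |G| = 8 for each irreducible chi in the table:
  <chi_rho, chi_1> = (1/8)[1*(12)*conj(1) + 1*(0)*conj(1) + 2*(-2)*conj(1) + 2*(-4)*conj(1) + 2*(0)*conj(1)]
      = (1/8)[(12) + (0) + (-4) + (-8) + (0)] = 0/8 = 0
  <chi_rho, chi_2> = (1/8)[1*(12)*conj(1) + 1*(0)*conj(1) + 2*(-2)*conj(1) + 2*(-4)*conj(-1) + 2*(0)*conj(-1)]
      = (1/8)[(12) + (0) + (-4) + (8) + (0)] = 16/8 = 2
  <chi_rho, chi_3> = (1/8)[1*(12)*conj(1) + 1*(0)*conj(1) + 2*(-2)*conj(-1) + 2*(-4)*conj(1) + 2*(0)*conj(-1)]
      = (1/8)[(12) + (0) + (4) + (-8) + (0)] = 8/8 = 1
  <chi_rho, chi_4> = (1/8)[1*(12)*conj(1) + 1*(0)*conj(1) + 2*(-2)*conj(-1) + 2*(-4)*conj(-1) + 2*(0)*conj(1)]
      = (1/8)[(12) + (0) + (4) + (8) + (0)] = 24/8 = 3
  <chi_rho, chi_5> = (1/8)[1*(12)*conj(2) + 1*(0)*conj(-2) + 2*(-2)*conj(0) + 2*(-4)*conj(0) + 2*(0)*conj(0)]
      = (1/8)[(24) + (0) + (0) + (0) + (0)] = 24/8 = 3
Dimension check: dim(rho) = sum (mult * dim) = 0*1 + 2*1 + 1*1 + 3*1 + 3*2 = 12 = chi_rho(e) = 12.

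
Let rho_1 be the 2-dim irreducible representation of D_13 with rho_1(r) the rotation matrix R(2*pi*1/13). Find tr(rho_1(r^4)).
chi_{rho_1}(r^4) = 2*cos(2*pi*1*4/13) = -2*cos(5*pi/13)

Details: rho_1(r^4) is rotation by angle 2*pi*1*4/13, whose trace is 2*cos(2*pi*1*4/13) = -2*cos(5*pi/13).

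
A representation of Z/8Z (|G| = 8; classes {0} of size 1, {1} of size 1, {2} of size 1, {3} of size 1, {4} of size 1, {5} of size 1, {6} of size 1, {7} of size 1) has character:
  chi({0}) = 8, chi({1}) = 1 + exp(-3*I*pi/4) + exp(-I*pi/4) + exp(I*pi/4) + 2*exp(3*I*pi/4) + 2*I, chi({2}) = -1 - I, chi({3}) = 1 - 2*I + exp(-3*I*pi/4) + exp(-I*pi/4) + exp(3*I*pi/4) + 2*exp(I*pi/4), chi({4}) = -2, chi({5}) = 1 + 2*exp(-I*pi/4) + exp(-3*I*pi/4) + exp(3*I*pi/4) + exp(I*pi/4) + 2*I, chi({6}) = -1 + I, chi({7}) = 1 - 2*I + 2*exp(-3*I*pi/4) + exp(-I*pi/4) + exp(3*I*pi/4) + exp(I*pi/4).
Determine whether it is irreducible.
Not irreducible (reducible): <chi, chi> = 12 > 1.

Proof sketch: <chi, chi> = (1/|G|) sum_C |C| * |chi(C)|^2 = (1/8)[1*|8|^2 + 1*|1 + exp(-3*I*pi/4) + exp(-I*pi/4) + exp(I*pi/4) + 2*exp(3*I*pi/4) + 2*I|^2 + 1*|-1 - I|^2 + 1*|1 - 2*I + exp(-3*I*pi/4) + exp(-I*pi/4) + exp(3*I*pi/4) + 2*exp(I*pi/4)|^2 + 1*|-2|^2 + 1*|1 + 2*exp(-I*pi/4) + exp(-3*I*pi/4) + exp(3*I*pi/4) + exp(I*pi/4) + 2*I|^2 + 1*|-1 + I|^2 + 1*|1 - 2*I + 2*exp(-3*I*pi/4) + exp(-I*pi/4) + exp(3*I*pi/4) + exp(I*pi/4)|^2]
  = (1/8)[(64) + (6 + 4*exp(-I*pi/4) + exp(-3*I*pi/4) + 2*exp(I*pi/4) + 3*exp(3*I*pi/4)) + (2) + (6 + 3*exp(-I*pi/4) + 2*exp(-3*I*pi/4) + exp(I*pi/4) + 4*exp(3*I*pi/4)) + (4) + (6 + 3*exp(-I*pi/4) + 2*exp(-3*I*pi/4) + exp(I*pi/4) + 4*exp(3*I*pi/4)) + (2) + (6 + 4*exp(-I*pi/4) + exp(-3*I*pi/4) + 2*exp(I*pi/4) + 3*exp(3*I*pi/4))] = 96/8 = 12.
(Exp terms are combined using exp(i*s)*conj(exp(i*t)) = exp(i*(s-t)), and sums of them are collapsed using the identity that for every m > 1 the m distinct m-th roots of unity sum to 0, e.g. 1 + exp(2*I*pi/3) + exp(-2*I*pi/3) = 0.)
A character is irreducible iff <chi, chi> = 1, so this representation is reducible.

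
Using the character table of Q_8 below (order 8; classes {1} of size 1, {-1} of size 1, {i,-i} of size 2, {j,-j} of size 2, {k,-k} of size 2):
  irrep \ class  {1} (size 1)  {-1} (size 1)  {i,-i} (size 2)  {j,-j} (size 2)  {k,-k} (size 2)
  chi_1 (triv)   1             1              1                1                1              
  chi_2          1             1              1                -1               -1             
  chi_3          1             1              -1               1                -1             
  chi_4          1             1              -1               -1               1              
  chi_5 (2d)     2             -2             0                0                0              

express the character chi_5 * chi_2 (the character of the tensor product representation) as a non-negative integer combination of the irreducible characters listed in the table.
chi_5 tensor chi_2 = chi_5 (all other irreducibles have multiplicity 0).

Justification: The character of a tensor product is the pointwise product (chi_5 * chi_2)(C) = chi_5(C) * chi_2(C):
  {1}: (2)*(1), {-1}: (-2)*(1), {i,-i}: (0)*(1), {j,-j}: (0)*(-1), {k,-k}: (0)*(-1)
so (chi_5 * chi_2) takes values
  {1} -> 2, {-1} -> -2, {i,-i} -> 0, {j,-j} -> 0, {k,-k} -> 0.
Now take the inner product of this character with each irreducible chi from the table, <chi_5*chi_2, chi> = (1/8) sum_C |C| (chi_5*chi_2)(C) conj(chi(C)):
  <chi_5*chi_2, chi_1> = (1/8)[1*(2)*conj(1) + 1*(-2)*conj(1) + 2*(0)*conj(1) + 2*(0)*conj(1) + 2*(0)*conj(1)]
      = (1/8)[(2) + (-2) + (0) + (0) + (0)] = 0/8 = 0
  <chi_5*chi_2, chi_2> = (1/8)[1*(2)*conj(1) + 1*(-2)*conj(1) + 2*(0)*conj(1) + 2*(0)*conj(-1) + 2*(0)*conj(-1)]
      = (1/8)[(2) + (-2) + (0) + (0) + (0)] = 0/8 = 0
  <chi_5*chi_2, chi_3> = (1/8)[1*(2)*conj(1) + 1*(-2)*conj(1) + 2*(0)*conj(-1) + 2*(0)*conj(1) + 2*(0)*conj(-1)]
      = (1/8)[(2) + (-2) + (0) + (0) + (0)] = 0/8 = 0
  <chi_5*chi_2, chi_4> = (1/8)[1*(2)*conj(1) + 1*(-2)*conj(1) + 2*(0)*conj(-1) + 2*(0)*conj(-1) + 2*(0)*conj(1)]
      = (1/8)[(2) + (-2) + (0) + (0) + (0)] = 0/8 = 0
  <chi_5*chi_2, chi_5> = (1/8)[1*(2)*conj(2) + 1*(-2)*conj(-2) + 2*(0)*conj(0) + 2*(0)*conj(0) + 2*(0)*conj(0)]
      = (1/8)[(4) + (4) + (0) + (0) + (0)] = 8/8 = 1
Hence the multiplicities are chi_5: 1. Dimension check: dim(chi_5)*dim(chi_2) = 2*1 = 2 and sum (mult * dim) = 1*2 = 2.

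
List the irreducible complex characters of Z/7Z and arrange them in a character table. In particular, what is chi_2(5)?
Character table of Z/7Z (irreps indexed chi_0,...,chi_6 with chi_k(m) = zeta_7^(k*m), zeta_7 = exp(2*pi*i/7)):
  irrep \ class  {0} (size 1)  {1} (size 1)    {2} (size 1)    {3} (size 1)    {4} (size 1)    {5} (size 1)    {6} (size 1)  
  chi_0          1             1               1               1               1               1               1             
  chi_1          1             exp(2*I*pi/7)   exp(4*I*pi/7)   exp(6*I*pi/7)   exp(-6*I*pi/7)  exp(-4*I*pi/7)  exp(-2*I*pi/7)
  chi_2          1             exp(4*I*pi/7)   exp(-6*I*pi/7)  exp(-2*I*pi/7)  exp(2*I*pi/7)   exp(6*I*pi/7)   exp(-4*I*pi/7)
  chi_3          1             exp(6*I*pi/7)   exp(-2*I*pi/7)  exp(4*I*pi/7)   exp(-4*I*pi/7)  exp(2*I*pi/7)   exp(-6*I*pi/7)
  chi_4          1             exp(-6*I*pi/7)  exp(2*I*pi/7)   exp(-4*I*pi/7)  exp(4*I*pi/7)   exp(-2*I*pi/7)  exp(6*I*pi/7) 
  chi_5          1             exp(-4*I*pi/7)  exp(6*I*pi/7)   exp(2*I*pi/7)   exp(-2*I*pi/7)  exp(-6*I*pi/7)  exp(4*I*pi/7) 
  chi_6          1             exp(-2*I*pi/7)  exp(-4*I*pi/7)  exp(-6*I*pi/7)  exp(6*I*pi/7)   exp(4*I*pi/7)   exp(2*I*pi/7) 

Spot check: chi_2(5) = zeta_7^(2*5) = zeta_7^10 = exp(6*I*pi/7).

Justification: Z/7Z is abelian, so all 7 irreducible complex representations are 1-dimensional. They are given by chi_k(m) = zeta_7^(k*m) for k = 0,...,6. Row orthogonality: sum_m chi_k(m) conj(chi_l(m)) = 7 * [k = l].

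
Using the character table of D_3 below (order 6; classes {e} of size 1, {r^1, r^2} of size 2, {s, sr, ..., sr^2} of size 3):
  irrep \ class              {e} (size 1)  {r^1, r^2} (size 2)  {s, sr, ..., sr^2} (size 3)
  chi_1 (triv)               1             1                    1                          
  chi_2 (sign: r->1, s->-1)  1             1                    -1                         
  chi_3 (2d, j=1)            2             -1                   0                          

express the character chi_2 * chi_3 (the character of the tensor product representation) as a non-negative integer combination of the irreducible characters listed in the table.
chi_2 tensor chi_3 = chi_3 (all other irreducibles have multiplicity 0).

Why: The character of a tensor product is the pointwise product (chi_2 * chi_3)(C) = chi_2(C) * chi_3(C):
  {e}: (1)*(2), {r^1, r^2}: (1)*(-1), {s, sr, ..., sr^2}: (-1)*(0)
so (chi_2 * chi_3) takes values
  {e} -> 2, {r^1, r^2} -> -1, {s, sr, ..., sr^2} -> 0.
Now take the inner product of this character with each irreducible chi from the table, <chi_2*chi_3, chi> = (1/6) sum_C |C| (chi_2*chi_3)(C) conj(chi(C)):
  <chi_2*chi_3, chi_1> = (1/6)[1*(2)*conj(1) + 2*(-1)*conj(1) + 3*(0)*conj(1)]
      = (1/6)[(2) + (-2) + (0)] = 0/6 = 0
  <chi_2*chi_3, chi_2> = (1/6)[1*(2)*conj(1) + 2*(-1)*conj(1) + 3*(0)*conj(-1)]
      = (1/6)[(2) + (-2) + (0)] = 0/6 = 0
  <chi_2*chi_3, chi_3> = (1/6)[1*(2)*conj(2) + 2*(-1)*conj(-1) + 3*(0)*conj(0)]
      = (1/6)[(4) + (2) + (0)] = 6/6 = 1
Hence the multiplicities are chi_3: 1. Dimension check: dim(chi_2)*dim(chi_3) = 1*2 = 2 and sum (mult * dim) = 1*2 = 2.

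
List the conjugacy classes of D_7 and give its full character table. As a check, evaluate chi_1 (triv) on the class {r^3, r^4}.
Conjugacy classes: {e} of size 1, {r^1, r^6} of size 2, {r^2, r^5} of size 2, {r^3, r^4} of size 2, {s, sr, ..., sr^6} of size 7.
Character table:
  irrep \ class              {e} (size 1)  {r^1, r^6} (size 2)  {r^2, r^5} (size 2)  {r^3, r^4} (size 2)  {s, sr, ..., sr^6} (size 7)
  chi_1 (triv)               1             1                    1                    1                    1                          
  chi_2 (sign: r->1, s->-1)  1             1                    1                    1                    -1                         
  chi_3 (2d, j=1)            2             2*cos(2*pi/7)        -2*cos(3*pi/7)       -2*cos(pi/7)         0                          
  chi_4 (2d, j=2)            2             -2*cos(3*pi/7)       -2*cos(pi/7)         2*cos(2*pi/7)        0                          
  chi_5 (2d, j=3)            2             -2*cos(pi/7)         2*cos(2*pi/7)        -2*cos(3*pi/7)       0                          

Spot check: chi_1 (triv) on {r^3, r^4} = 1.

Explanation: D_7 has order 2*7 = 14 with 5 conjugacy classes, hence 5 irreducibles. Sum of squared dims 1 + 1 + 4 + 4 + 4 = 14 = |G|. Linear characters come from the abelianisation; the 2-dimensional irreps have character r^k -> 2*cos(2*pi*j*k/7), reflections -> 0.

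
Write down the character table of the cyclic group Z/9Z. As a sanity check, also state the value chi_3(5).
Character table of Z/9Z (irreps indexed chi_0,...,chi_8 with chi_k(m) = zeta_9^(k*m), zeta_9 = exp(2*pi*i/9)):
  irrep \ class  {0} (size 1)  {1} (size 1)    {2} (size 1)    {3} (size 1)    {4} (size 1)    {5} (size 1)    {6} (size 1)    {7} (size 1)    {8} (size 1)  
  chi_0          1             1               1               1               1               1               1               1               1             
  chi_1          1             exp(2*I*pi/9)   exp(4*I*pi/9)   exp(2*I*pi/3)   exp(8*I*pi/9)   exp(-8*I*pi/9)  exp(-2*I*pi/3)  exp(-4*I*pi/9)  exp(-2*I*pi/9)
  chi_2          1             exp(4*I*pi/9)   exp(8*I*pi/9)   exp(-2*I*pi/3)  exp(-2*I*pi/9)  exp(2*I*pi/9)   exp(2*I*pi/3)   exp(-8*I*pi/9)  exp(-4*I*pi/9)
  chi_3          1             exp(2*I*pi/3)   exp(-2*I*pi/3)  1               exp(2*I*pi/3)   exp(-2*I*pi/3)  1               exp(2*I*pi/3)   exp(-2*I*pi/3)
  chi_4          1             exp(8*I*pi/9)   exp(-2*I*pi/9)  exp(2*I*pi/3)   exp(-4*I*pi/9)  exp(4*I*pi/9)   exp(-2*I*pi/3)  exp(2*I*pi/9)   exp(-8*I*pi/9)
  chi_5          1             exp(-8*I*pi/9)  exp(2*I*pi/9)   exp(-2*I*pi/3)  exp(4*I*pi/9)   exp(-4*I*pi/9)  exp(2*I*pi/3)   exp(-2*I*pi/9)  exp(8*I*pi/9) 
  chi_6          1             exp(-2*I*pi/3)  exp(2*I*pi/3)   1               exp(-2*I*pi/3)  exp(2*I*pi/3)   1               exp(-2*I*pi/3)  exp(2*I*pi/3) 
  chi_7          1             exp(-4*I*pi/9)  exp(-8*I*pi/9)  exp(2*I*pi/3)   exp(2*I*pi/9)   exp(-2*I*pi/9)  exp(-2*I*pi/3)  exp(8*I*pi/9)   exp(4*I*pi/9) 
  chi_8          1             exp(-2*I*pi/9)  exp(-4*I*pi/9)  exp(-2*I*pi/3)  exp(-8*I*pi/9)  exp(8*I*pi/9)   exp(2*I*pi/3)   exp(4*I*pi/9)   exp(2*I*pi/9) 

Spot check: chi_3(5) = zeta_9^(3*5) = zeta_9^15 = exp(-2*I*pi/3).

Proof sketch: Z/9Z is abelian, so all 9 irreducible complex representations are 1-dimensional. They are given by chi_k(m) = zeta_9^(k*m) for k = 0,...,8. Row orthogonality: sum_m chi_k(m) conj(chi_l(m)) = 9 * [k = l].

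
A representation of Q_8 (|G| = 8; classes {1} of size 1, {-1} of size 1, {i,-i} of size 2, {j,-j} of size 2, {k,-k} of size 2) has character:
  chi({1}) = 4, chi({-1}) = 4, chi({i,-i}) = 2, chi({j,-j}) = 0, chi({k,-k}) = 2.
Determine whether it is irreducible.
Not irreducible (reducible): <chi, chi> = 6 > 1.

Argument: <chi, chi> = (1/|G|) sum_C |C| * |chi(C)|^2 = (1/8)[1*|4|^2 + 1*|4|^2 + 2*|2|^2 + 2*|0|^2 + 2*|2|^2]
  = (1/8)[(16) + (16) + (8) + (0) + (8)] = 48/8 = 6.
A character is irreducible iff <chi, chi> = 1, so this representation is reducible.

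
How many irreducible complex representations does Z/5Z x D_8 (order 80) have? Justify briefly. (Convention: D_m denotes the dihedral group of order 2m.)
35

Details: The number of irreducible complex representations of a finite group equals its number of conjugacy classes. For a direct product, #classes(G x H) = #classes(G) * #classes(H). Z/5Z has 5 classes (abelian), D_8 has 7 classes, so 5 * 7 = 35, so Z/5Z x D_8 (order 80) has exactly 35 irreducible complex representations.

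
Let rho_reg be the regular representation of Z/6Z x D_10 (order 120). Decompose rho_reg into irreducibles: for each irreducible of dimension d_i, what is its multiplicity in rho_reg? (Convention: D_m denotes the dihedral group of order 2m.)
Each irreducible V_i of dimension d_i appears with multiplicity d_i, i.e. rho_reg = (direct sum over all irreducibles V_i) d_i V_i. The irreducible dimensions for Z/6Z x D_10 are 1, 1, 1, 1, 1, 1, 1, 1, 1, 1, 1, 1, 1, 1, 1, 1, 1, 1, 1, 1, 1, 1, 1, 1, 2, 2, 2, 2, 2, 2, 2, 2, 2, 2, 2, 2, 2, 2, 2, 2, 2, 2, 2, 2, 2, 2, 2, 2: 24 irreducibles of dimension 1, each with multiplicity 1; 24 irreducibles of dimension 2, each with multiplicity 2. Total dimension 24*1*1 + 24*2*2 = 120 = |G|.

Solution. General theorem: in the regular representation of a finite group G, each irreducible appears with multiplicity equal to its dimension. Check: dim(rho_reg) = sum d_i^2 = 1 + 1 + 1 + 1 + 1 + 1 + 1 + 1 + 1 + 1 + 1 + 1 + 1 + 1 + 1 + 1 + 1 + 1 + 1 + 1 + 1 + 1 + 1 + 1 + 4 + 4 + 4 + 4 + 4 + 4 + 4 + 4 + 4 + 4 + 4 + 4 + 4 + 4 + 4 + 4 + 4 + 4 + 4 + 4 + 4 + 4 + 4 + 4 = 120 = |G|.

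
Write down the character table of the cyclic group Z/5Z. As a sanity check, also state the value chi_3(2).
Character table of Z/5Z (irreps indexed chi_0,...,chi_4 with chi_k(m) = zeta_5^(k*m), zeta_5 = exp(2*pi*i/5)):
  irrep \ class  {0} (size 1)  {1} (size 1)    {2} (size 1)    {3} (size 1)    {4} (size 1)  
  chi_0          1             1               1               1               1             
  chi_1          1             exp(2*I*pi/5)   exp(4*I*pi/5)   exp(-4*I*pi/5)  exp(-2*I*pi/5)
  chi_2          1             exp(4*I*pi/5)   exp(-2*I*pi/5)  exp(2*I*pi/5)   exp(-4*I*pi/5)
  chi_3          1             exp(-4*I*pi/5)  exp(2*I*pi/5)   exp(-2*I*pi/5)  exp(4*I*pi/5) 
  chi_4          1             exp(-2*I*pi/5)  exp(-4*I*pi/5)  exp(4*I*pi/5)   exp(2*I*pi/5) 

Spot check: chi_3(2) = zeta_5^(3*2) = zeta_5^6 = exp(2*I*pi/5).

Z/5Z is abelian, so all 5 irreducible complex representations are 1-dimensional. They are given by chi_k(m) = zeta_5^(k*m) for k = 0,...,4. Row orthogonality: sum_m chi_k(m) conj(chi_l(m)) = 5 * [k = l].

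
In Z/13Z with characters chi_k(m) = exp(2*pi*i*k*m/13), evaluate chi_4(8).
chi_4(8) = zeta_13^32 = exp(12*I*pi/13)

chi_4(8) = zeta_13^(4*8) = zeta_13^32. Since zeta_13^13 = 1, this equals zeta_13^6 = exp(2*pi*i*6/13) = exp(12*I*pi/13).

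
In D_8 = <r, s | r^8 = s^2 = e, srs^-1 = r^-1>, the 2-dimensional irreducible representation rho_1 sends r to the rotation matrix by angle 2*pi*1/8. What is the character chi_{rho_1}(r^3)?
chi_{rho_1}(r^3) = 2*cos(2*pi*1*3/8) = -sqrt(2)

Justification: rho_1(r^3) is rotation by angle 2*pi*1*3/8, whose trace is 2*cos(2*pi*1*3/8) = -sqrt(2).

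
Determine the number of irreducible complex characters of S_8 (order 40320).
22

Reasoning: The number of irreducible complex representations of a finite group equals its number of conjugacy classes. Conjugacy classes in S_8 correspond to cycle types, i.e. partitions of 8; there are p(8) = 22 of them, so S_8 (order 40320) has exactly 22 irreducible complex representations.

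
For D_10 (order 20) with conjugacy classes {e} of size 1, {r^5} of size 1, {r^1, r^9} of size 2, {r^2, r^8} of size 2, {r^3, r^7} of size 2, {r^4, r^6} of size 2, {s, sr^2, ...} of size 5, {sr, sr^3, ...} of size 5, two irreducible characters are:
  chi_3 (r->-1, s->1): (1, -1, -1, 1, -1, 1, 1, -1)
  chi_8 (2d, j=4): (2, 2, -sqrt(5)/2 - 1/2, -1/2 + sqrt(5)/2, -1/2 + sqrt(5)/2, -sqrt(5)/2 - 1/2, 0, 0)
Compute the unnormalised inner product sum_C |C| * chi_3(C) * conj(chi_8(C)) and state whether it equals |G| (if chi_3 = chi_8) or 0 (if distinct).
Sum = 0; so <chi_3, chi_8> = 0 (distinct irreducibles are orthogonal).

Details: Compute term by term over conjugacy classes (|C| * chi_3(C) * conj(chi_8(C))):
  1*(1)*conj(2) + 1*(-1)*conj(2) + 2*(-1)*conj(-sqrt(5)/2 - 1/2) + 2*(1)*conj(-1/2 + sqrt(5)/2) + 2*(-1)*conj(-1/2 + sqrt(5)/2) + 2*(1)*conj(-sqrt(5)/2 - 1/2) + 5*(1)*conj(0) + 5*(-1)*conj(0)
  = (2) + (-2) + (1 + sqrt(5)) + (-1 + sqrt(5)) + (1 - sqrt(5)) + (-sqrt(5) - 1) + (0) + (0)
  = 0.
Dividing by |G| = 20 gives 0/20 = 0, matching the row-orthogonality relation <chi_3, chi_8> = [chi_3 = chi_8].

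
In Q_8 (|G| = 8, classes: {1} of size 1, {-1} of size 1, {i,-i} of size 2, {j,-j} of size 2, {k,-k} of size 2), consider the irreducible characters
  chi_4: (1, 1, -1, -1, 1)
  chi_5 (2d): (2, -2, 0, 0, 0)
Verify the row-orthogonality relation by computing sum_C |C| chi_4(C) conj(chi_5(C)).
Sum = 0; so <chi_4, chi_5> = 0 (distinct irreducibles are orthogonal).

Details: Compute term by term over conjugacy classes (|C| * chi_4(C) * conj(chi_5(C))):
  1*(1)*conj(2) + 1*(1)*conj(-2) + 2*(-1)*conj(0) + 2*(-1)*conj(0) + 2*(1)*conj(0)
  = (2) + (-2) + (0) + (0) + (0)
  = 0.
Dividing by |G| = 8 gives 0/8 = 0, matching the row-orthogonality relation <chi_4, chi_5> = [chi_4 = chi_5].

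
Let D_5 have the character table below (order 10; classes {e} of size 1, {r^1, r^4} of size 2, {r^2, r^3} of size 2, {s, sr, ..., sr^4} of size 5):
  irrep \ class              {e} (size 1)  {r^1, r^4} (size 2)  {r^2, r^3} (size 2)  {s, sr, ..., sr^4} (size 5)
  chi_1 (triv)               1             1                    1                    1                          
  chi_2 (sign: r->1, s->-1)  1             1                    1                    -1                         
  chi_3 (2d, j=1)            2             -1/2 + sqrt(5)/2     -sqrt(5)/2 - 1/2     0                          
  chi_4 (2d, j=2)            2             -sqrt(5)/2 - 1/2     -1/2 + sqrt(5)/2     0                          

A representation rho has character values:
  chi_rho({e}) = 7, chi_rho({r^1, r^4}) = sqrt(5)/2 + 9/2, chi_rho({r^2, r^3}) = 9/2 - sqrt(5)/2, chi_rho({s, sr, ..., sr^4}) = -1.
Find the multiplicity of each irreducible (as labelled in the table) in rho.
Multiplicities: chi_1: 2, chi_2: 3, chi_3: 1, chi_4: 0.

Use <chi_rho, chi> = (1/|G|) sum_C |C| * chi_rho(C) * conj(chi(C)) with |G| = 10 for each irreducible chi in the table:
  <chi_rho, chi_1> = (1/10)[1*(7)*conj(1) + 2*(sqrt(5)/2 + 9/2)*conj(1) + 2*(9/2 - sqrt(5)/2)*conj(1) + 5*(-1)*conj(1)]
      = (1/10)[(7) + (sqrt(5) + 9) + (9 - sqrt(5)) + (-5)] = 20/10 = 2
  <chi_rho, chi_2> = (1/10)[1*(7)*conj(1) + 2*(sqrt(5)/2 + 9/2)*conj(1) + 2*(9/2 - sqrt(5)/2)*conj(1) + 5*(-1)*conj(-1)]
      = (1/10)[(7) + (sqrt(5) + 9) + (9 - sqrt(5)) + (5)] = 30/10 = 3
  <chi_rho, chi_3> = (1/10)[1*(7)*conj(2) + 2*(sqrt(5)/2 + 9/2)*conj(-1/2 + sqrt(5)/2) + 2*(9/2 - sqrt(5)/2)*conj(-sqrt(5)/2 - 1/2) + 5*(-1)*conj(0)]
      = (1/10)[(14) + (-2 + 4*sqrt(5)) + (-4*sqrt(5) - 2) + (0)] = 10/10 = 1
  <chi_rho, chi_4> = (1/10)[1*(7)*conj(2) + 2*(sqrt(5)/2 + 9/2)*conj(-sqrt(5)/2 - 1/2) + 2*(9/2 - sqrt(5)/2)*conj(-1/2 + sqrt(5)/2) + 5*(-1)*conj(0)]
      = (1/10)[(14) + (-5*sqrt(5) - 7) + (-7 + 5*sqrt(5)) + (0)] = 0/10 = 0
Dimension check: dim(rho) = sum (mult * dim) = 2*1 + 3*1 + 1*2 + 0*2 = 7 = chi_rho(e) = 7.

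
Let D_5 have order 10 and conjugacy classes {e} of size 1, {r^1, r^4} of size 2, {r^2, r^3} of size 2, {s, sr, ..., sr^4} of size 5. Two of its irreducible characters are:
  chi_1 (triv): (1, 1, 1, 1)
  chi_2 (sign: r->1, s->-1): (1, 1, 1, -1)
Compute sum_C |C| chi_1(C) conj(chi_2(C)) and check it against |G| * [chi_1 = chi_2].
Sum = 0; so <chi_1, chi_2> = 0 (distinct irreducibles are orthogonal).

Reasoning: Compute term by term over conjugacy classes (|C| * chi_1(C) * conj(chi_2(C))):
  1*(1)*conj(1) + 2*(1)*conj(1) + 2*(1)*conj(1) + 5*(1)*conj(-1)
  = (1) + (2) + (2) + (-5)
  = 0.
Dividing by |G| = 10 gives 0/10 = 0, matching the row-orthogonality relation <chi_1, chi_2> = [chi_1 = chi_2].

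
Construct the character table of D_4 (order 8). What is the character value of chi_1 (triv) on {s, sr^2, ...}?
Conjugacy classes: {e} of size 1, {r^2} of size 1, {r^1, r^3} of size 2, {s, sr^2, ...} of size 2, {sr, sr^3, ...} of size 2.
Character table:
  irrep \ class              {e} (size 1)  {r^2} (size 1)  {r^1, r^3} (size 2)  {s, sr^2, ...} (size 2)  {sr, sr^3, ...} (size 2)
  chi_1 (triv)               1             1               1                    1                        1                       
  chi_2 (sign: r->1, s->-1)  1             1               1                    -1                       -1                      
  chi_3 (r->-1, s->1)        1             1               -1                   1                        -1                      
  chi_4 (r->-1, s->-1)       1             1               -1                   -1                       1                       
  chi_5 (2d, j=1)            2             -2              0                    0                        0                       

Spot check: chi_1 (triv) on {s, sr^2, ...} = 1.

Argument: D_4 has order 2*4 = 8 with 5 conjugacy classes, hence 5 irreducibles. Sum of squared dims 1 + 1 + 1 + 1 + 4 = 8 = |G|. Linear characters come from the abelianisation; the 2-dimensional irreps have character r^k -> 2*cos(2*pi*j*k/4), reflections -> 0.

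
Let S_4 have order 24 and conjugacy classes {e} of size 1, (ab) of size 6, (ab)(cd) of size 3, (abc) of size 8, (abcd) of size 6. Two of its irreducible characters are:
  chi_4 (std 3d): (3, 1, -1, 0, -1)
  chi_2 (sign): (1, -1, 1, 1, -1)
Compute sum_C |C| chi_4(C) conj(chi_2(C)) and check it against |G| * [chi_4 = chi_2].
Sum = 0; so <chi_4, chi_2> = 0 (distinct irreducibles are orthogonal).

Justification: Compute term by term over conjugacy classes (|C| * chi_4(C) * conj(chi_2(C))):
  1*(3)*conj(1) + 6*(1)*conj(-1) + 3*(-1)*conj(1) + 8*(0)*conj(1) + 6*(-1)*conj(-1)
  = (3) + (-6) + (-3) + (0) + (6)
  = 0.
Dividing by |G| = 24 gives 0/24 = 0, matching the row-orthogonality relation <chi_4, chi_2> = [chi_4 = chi_2].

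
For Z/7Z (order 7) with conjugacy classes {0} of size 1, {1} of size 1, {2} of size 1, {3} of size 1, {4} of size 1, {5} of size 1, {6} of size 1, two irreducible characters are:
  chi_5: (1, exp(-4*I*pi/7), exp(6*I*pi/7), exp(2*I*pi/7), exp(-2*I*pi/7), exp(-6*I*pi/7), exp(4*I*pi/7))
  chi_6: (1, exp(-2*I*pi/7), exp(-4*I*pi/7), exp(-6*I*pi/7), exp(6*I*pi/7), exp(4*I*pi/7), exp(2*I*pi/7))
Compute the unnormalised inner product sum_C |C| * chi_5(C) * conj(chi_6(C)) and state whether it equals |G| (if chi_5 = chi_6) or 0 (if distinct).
Sum = 0; so <chi_5, chi_6> = 0 (distinct irreducibles are orthogonal).

Compute term by term over conjugacy classes (|C| * chi_5(C) * conj(chi_6(C))):
  1*(1)*conj(1) + 1*(exp(-4*I*pi/7))*conj(exp(-2*I*pi/7)) + 1*(exp(6*I*pi/7))*conj(exp(-4*I*pi/7)) + 1*(exp(2*I*pi/7))*conj(exp(-6*I*pi/7)) + 1*(exp(-2*I*pi/7))*conj(exp(6*I*pi/7)) + 1*(exp(-6*I*pi/7))*conj(exp(4*I*pi/7)) + 1*(exp(4*I*pi/7))*conj(exp(2*I*pi/7))
  = (1) + (exp(-2*I*pi/7)) + (exp(-4*I*pi/7)) + (exp(-6*I*pi/7)) + (exp(6*I*pi/7)) + (exp(4*I*pi/7)) + (exp(2*I*pi/7))
  = 0.
(Exp terms are combined using exp(i*s)*conj(exp(i*t)) = exp(i*(s-t)), and sums of them are collapsed using the identity that for every m > 1 the m distinct m-th roots of unity sum to 0, e.g. 1 + exp(2*I*pi/3) + exp(-2*I*pi/3) = 0.)
Dividing by |G| = 7 gives 0/7 = 0, matching the row-orthogonality relation <chi_5, chi_6> = [chi_5 = chi_6].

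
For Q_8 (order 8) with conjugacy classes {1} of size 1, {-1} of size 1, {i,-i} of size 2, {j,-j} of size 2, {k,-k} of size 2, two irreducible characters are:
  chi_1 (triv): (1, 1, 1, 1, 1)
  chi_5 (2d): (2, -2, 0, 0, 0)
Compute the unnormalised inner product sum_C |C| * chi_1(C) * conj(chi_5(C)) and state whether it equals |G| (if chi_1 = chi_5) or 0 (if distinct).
Sum = 0; so <chi_1, chi_5> = 0 (distinct irreducibles are orthogonal).

Derivation: Compute term by term over conjugacy classes (|C| * chi_1(C) * conj(chi_5(C))):
  1*(1)*conj(2) + 1*(1)*conj(-2) + 2*(1)*conj(0) + 2*(1)*conj(0) + 2*(1)*conj(0)
  = (2) + (-2) + (0) + (0) + (0)
  = 0.
Dividing by |G| = 8 gives 0/8 = 0, matching the row-orthogonality relation <chi_1, chi_5> = [chi_1 = chi_5].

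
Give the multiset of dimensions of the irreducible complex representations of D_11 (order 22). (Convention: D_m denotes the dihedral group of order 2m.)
Dimensions: 1, 1, 2, 2, 2, 2, 2

Explanation: There are 7 irreducibles (= number of conjugacy classes). Their dimensions d_i satisfy sum d_i^2 = |G| = 22: 1 + 1 + 4 + 4 + 4 + 4 + 4 = 22.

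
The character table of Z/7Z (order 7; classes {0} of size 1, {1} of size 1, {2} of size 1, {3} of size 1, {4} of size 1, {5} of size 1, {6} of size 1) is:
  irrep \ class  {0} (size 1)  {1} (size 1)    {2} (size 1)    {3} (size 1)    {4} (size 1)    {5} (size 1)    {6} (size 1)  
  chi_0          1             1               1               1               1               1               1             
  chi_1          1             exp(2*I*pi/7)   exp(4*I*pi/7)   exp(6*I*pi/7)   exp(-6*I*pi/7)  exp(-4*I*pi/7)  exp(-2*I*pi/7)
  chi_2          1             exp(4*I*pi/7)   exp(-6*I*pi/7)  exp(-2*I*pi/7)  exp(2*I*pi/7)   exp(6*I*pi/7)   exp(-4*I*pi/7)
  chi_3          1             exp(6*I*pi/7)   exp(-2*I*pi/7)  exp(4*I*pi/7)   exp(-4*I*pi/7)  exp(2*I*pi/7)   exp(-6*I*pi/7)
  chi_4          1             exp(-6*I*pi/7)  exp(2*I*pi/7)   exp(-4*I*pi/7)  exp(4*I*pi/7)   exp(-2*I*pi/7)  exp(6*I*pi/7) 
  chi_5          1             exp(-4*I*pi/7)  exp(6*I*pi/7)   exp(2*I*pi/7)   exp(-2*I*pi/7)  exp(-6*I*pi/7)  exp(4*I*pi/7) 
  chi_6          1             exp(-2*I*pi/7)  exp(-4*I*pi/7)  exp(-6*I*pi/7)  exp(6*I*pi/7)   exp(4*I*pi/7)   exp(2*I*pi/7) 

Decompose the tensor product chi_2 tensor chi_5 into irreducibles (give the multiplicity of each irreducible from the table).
chi_2 tensor chi_5 = chi_0 (all other irreducibles have multiplicity 0).

Justification: The character of a tensor product is the pointwise product (chi_2 * chi_5)(C) = chi_2(C) * chi_5(C):
  {0}: (1)*(1), {1}: (exp(4*I*pi/7))*(exp(-4*I*pi/7)), {2}: (exp(-6*I*pi/7))*(exp(6*I*pi/7)), {3}: (exp(-2*I*pi/7))*(exp(2*I*pi/7)), {4}: (exp(2*I*pi/7))*(exp(-2*I*pi/7)), {5}: (exp(6*I*pi/7))*(exp(-6*I*pi/7)), {6}: (exp(-4*I*pi/7))*(exp(4*I*pi/7))
so (chi_2 * chi_5) takes values
  {0} -> 1, {1} -> 1, {2} -> 1, {3} -> 1, {4} -> 1, {5} -> 1, {6} -> 1.
Now take the inner product of this character with each irreducible chi from the table, <chi_2*chi_5, chi> = (1/7) sum_C |C| (chi_2*chi_5)(C) conj(chi(C)):
  <chi_2*chi_5, chi_0> = (1/7)[1*(1)*conj(1) + 1*(1)*conj(1) + 1*(1)*conj(1) + 1*(1)*conj(1) + 1*(1)*conj(1) + 1*(1)*conj(1) + 1*(1)*conj(1)]
      = (1/7)[(1) + (1) + (1) + (1) + (1) + (1) + (1)] = 7/7 = 1
  <chi_2*chi_5, chi_1> = (1/7)[1*(1)*conj(1) + 1*(1)*conj(exp(2*I*pi/7)) + 1*(1)*conj(exp(4*I*pi/7)) + 1*(1)*conj(exp(6*I*pi/7)) + 1*(1)*conj(exp(-6*I*pi/7)) + 1*(1)*conj(exp(-4*I*pi/7)) + 1*(1)*conj(exp(-2*I*pi/7))]
      = (1/7)[(1) + (exp(-2*I*pi/7)) + (exp(-4*I*pi/7)) + (exp(-6*I*pi/7)) + (exp(6*I*pi/7)) + (exp(4*I*pi/7)) + (exp(2*I*pi/7))] = 0/7 = 0
  <chi_2*chi_5, chi_2> = (1/7)[1*(1)*conj(1) + 1*(1)*conj(exp(4*I*pi/7)) + 1*(1)*conj(exp(-6*I*pi/7)) + 1*(1)*conj(exp(-2*I*pi/7)) + 1*(1)*conj(exp(2*I*pi/7)) + 1*(1)*conj(exp(6*I*pi/7)) + 1*(1)*conj(exp(-4*I*pi/7))]
      = (1/7)[(1) + (exp(-4*I*pi/7)) + (exp(6*I*pi/7)) + (exp(2*I*pi/7)) + (exp(-2*I*pi/7)) + (exp(-6*I*pi/7)) + (exp(4*I*pi/7))] = 0/7 = 0
  <chi_2*chi_5, chi_3> = (1/7)[1*(1)*conj(1) + 1*(1)*conj(exp(6*I*pi/7)) + 1*(1)*conj(exp(-2*I*pi/7)) + 1*(1)*conj(exp(4*I*pi/7)) + 1*(1)*conj(exp(-4*I*pi/7)) + 1*(1)*conj(exp(2*I*pi/7)) + 1*(1)*conj(exp(-6*I*pi/7))]
      = (1/7)[(1) + (exp(-6*I*pi/7)) + (exp(2*I*pi/7)) + (exp(-4*I*pi/7)) + (exp(4*I*pi/7)) + (exp(-2*I*pi/7)) + (exp(6*I*pi/7))] = 0/7 = 0
  <chi_2*chi_5, chi_4> = (1/7)[1*(1)*conj(1) + 1*(1)*conj(exp(-6*I*pi/7)) + 1*(1)*conj(exp(2*I*pi/7)) + 1*(1)*conj(exp(-4*I*pi/7)) + 1*(1)*conj(exp(4*I*pi/7)) + 1*(1)*conj(exp(-2*I*pi/7)) + 1*(1)*conj(exp(6*I*pi/7))]
      = (1/7)[(1) + (exp(6*I*pi/7)) + (exp(-2*I*pi/7)) + (exp(4*I*pi/7)) + (exp(-4*I*pi/7)) + (exp(2*I*pi/7)) + (exp(-6*I*pi/7))] = 0/7 = 0
  <chi_2*chi_5, chi_5> = (1/7)[1*(1)*conj(1) + 1*(1)*conj(exp(-4*I*pi/7)) + 1*(1)*conj(exp(6*I*pi/7)) + 1*(1)*conj(exp(2*I*pi/7)) + 1*(1)*conj(exp(-2*I*pi/7)) + 1*(1)*conj(exp(-6*I*pi/7)) + 1*(1)*conj(exp(4*I*pi/7))]
      = (1/7)[(1) + (exp(4*I*pi/7)) + (exp(-6*I*pi/7)) + (exp(-2*I*pi/7)) + (exp(2*I*pi/7)) + (exp(6*I*pi/7)) + (exp(-4*I*pi/7))] = 0/7 = 0
  <chi_2*chi_5, chi_6> = (1/7)[1*(1)*conj(1) + 1*(1)*conj(exp(-2*I*pi/7)) + 1*(1)*conj(exp(-4*I*pi/7)) + 1*(1)*conj(exp(-6*I*pi/7)) + 1*(1)*conj(exp(6*I*pi/7)) + 1*(1)*conj(exp(4*I*pi/7)) + 1*(1)*conj(exp(2*I*pi/7))]
      = (1/7)[(1) + (exp(2*I*pi/7)) + (exp(4*I*pi/7)) + (exp(6*I*pi/7)) + (exp(-6*I*pi/7)) + (exp(-4*I*pi/7)) + (exp(-2*I*pi/7))] = 0/7 = 0
(Exp terms are combined using exp(i*s)*conj(exp(i*t)) = exp(i*(s-t)), and sums of them are collapsed using the identity that for every m > 1 the m distinct m-th roots of unity sum to 0, e.g. 1 + exp(2*I*pi/3) + exp(-2*I*pi/3) = 0.)
Hence the multiplicities are chi_0: 1. Dimension check: dim(chi_2)*dim(chi_5) = 1*1 = 1 and sum (mult * dim) = 1*1 = 1.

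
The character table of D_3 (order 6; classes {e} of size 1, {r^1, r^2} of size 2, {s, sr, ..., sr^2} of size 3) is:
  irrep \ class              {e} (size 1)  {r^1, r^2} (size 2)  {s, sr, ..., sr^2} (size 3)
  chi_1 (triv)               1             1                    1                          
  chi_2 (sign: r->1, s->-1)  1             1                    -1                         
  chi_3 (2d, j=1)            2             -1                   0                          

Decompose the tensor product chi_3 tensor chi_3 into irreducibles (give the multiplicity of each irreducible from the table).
chi_3 tensor chi_3 = chi_1 + chi_2 + chi_3 (all other irreducibles have multiplicity 0).

The character of a tensor product is the pointwise product (chi_3 * chi_3)(C) = chi_3(C) * chi_3(C):
  {e}: (2)*(2), {r^1, r^2}: (-1)*(-1), {s, sr, ..., sr^2}: (0)*(0)
so (chi_3 * chi_3) takes values
  {e} -> 4, {r^1, r^2} -> 1, {s, sr, ..., sr^2} -> 0.
Now take the inner product of this character with each irreducible chi from the table, <chi_3*chi_3, chi> = (1/6) sum_C |C| (chi_3*chi_3)(C) conj(chi(C)):
  <chi_3*chi_3, chi_1> = (1/6)[1*(4)*conj(1) + 2*(1)*conj(1) + 3*(0)*conj(1)]
      = (1/6)[(4) + (2) + (0)] = 6/6 = 1
  <chi_3*chi_3, chi_2> = (1/6)[1*(4)*conj(1) + 2*(1)*conj(1) + 3*(0)*conj(-1)]
      = (1/6)[(4) + (2) + (0)] = 6/6 = 1
  <chi_3*chi_3, chi_3> = (1/6)[1*(4)*conj(2) + 2*(1)*conj(-1) + 3*(0)*conj(0)]
      = (1/6)[(8) + (-2) + (0)] = 6/6 = 1
Hence the multiplicities are chi_1: 1, chi_2: 1, chi_3: 1. Dimension check: dim(chi_3)*dim(chi_3) = 2*2 = 4 and sum (mult * dim) = 1*1 + 1*1 + 1*2 = 4.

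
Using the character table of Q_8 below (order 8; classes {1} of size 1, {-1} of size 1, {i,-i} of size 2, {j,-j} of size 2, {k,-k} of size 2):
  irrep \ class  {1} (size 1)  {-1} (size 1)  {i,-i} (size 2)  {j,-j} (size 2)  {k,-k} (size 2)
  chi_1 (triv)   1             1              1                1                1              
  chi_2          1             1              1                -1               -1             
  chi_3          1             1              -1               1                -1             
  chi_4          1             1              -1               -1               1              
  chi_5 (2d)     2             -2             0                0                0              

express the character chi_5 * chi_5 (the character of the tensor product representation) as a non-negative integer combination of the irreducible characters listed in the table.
chi_5 tensor chi_5 = chi_1 + chi_2 + chi_3 + chi_4 (all other irreducibles have multiplicity 0).

Working: The character of a tensor product is the pointwise product (chi_5 * chi_5)(C) = chi_5(C) * chi_5(C):
  {1}: (2)*(2), {-1}: (-2)*(-2), {i,-i}: (0)*(0), {j,-j}: (0)*(0), {k,-k}: (0)*(0)
so (chi_5 * chi_5) takes values
  {1} -> 4, {-1} -> 4, {i,-i} -> 0, {j,-j} -> 0, {k,-k} -> 0.
Now take the inner product of this character with each irreducible chi from the table, <chi_5*chi_5, chi> = (1/8) sum_C |C| (chi_5*chi_5)(C) conj(chi(C)):
  <chi_5*chi_5, chi_1> = (1/8)[1*(4)*conj(1) + 1*(4)*conj(1) + 2*(0)*conj(1) + 2*(0)*conj(1) + 2*(0)*conj(1)]
      = (1/8)[(4) + (4) + (0) + (0) + (0)] = 8/8 = 1
  <chi_5*chi_5, chi_2> = (1/8)[1*(4)*conj(1) + 1*(4)*conj(1) + 2*(0)*conj(1) + 2*(0)*conj(-1) + 2*(0)*conj(-1)]
      = (1/8)[(4) + (4) + (0) + (0) + (0)] = 8/8 = 1
  <chi_5*chi_5, chi_3> = (1/8)[1*(4)*conj(1) + 1*(4)*conj(1) + 2*(0)*conj(-1) + 2*(0)*conj(1) + 2*(0)*conj(-1)]
      = (1/8)[(4) + (4) + (0) + (0) + (0)] = 8/8 = 1
  <chi_5*chi_5, chi_4> = (1/8)[1*(4)*conj(1) + 1*(4)*conj(1) + 2*(0)*conj(-1) + 2*(0)*conj(-1) + 2*(0)*conj(1)]
      = (1/8)[(4) + (4) + (0) + (0) + (0)] = 8/8 = 1
  <chi_5*chi_5, chi_5> = (1/8)[1*(4)*conj(2) + 1*(4)*conj(-2) + 2*(0)*conj(0) + 2*(0)*conj(0) + 2*(0)*conj(0)]
      = (1/8)[(8) + (-8) + (0) + (0) + (0)] = 0/8 = 0
Hence the multiplicities are chi_1: 1, chi_2: 1, chi_3: 1, chi_4: 1. Dimension check: dim(chi_5)*dim(chi_5) = 2*2 = 4 and sum (mult * dim) = 1*1 + 1*1 + 1*1 + 1*1 = 4.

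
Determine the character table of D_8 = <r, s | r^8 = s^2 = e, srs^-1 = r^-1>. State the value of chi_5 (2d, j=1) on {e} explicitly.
Conjugacy classes: {e} of size 1, {r^4} of size 1, {r^1, r^7} of size 2, {r^2, r^6} of size 2, {r^3, r^5} of size 2, {s, sr^2, ...} of size 4, {sr, sr^3, ...} of size 4.
Character table:
  irrep \ class              {e} (size 1)  {r^4} (size 1)  {r^1, r^7} (size 2)  {r^2, r^6} (size 2)  {r^3, r^5} (size 2)  {s, sr^2, ...} (size 4)  {sr, sr^3, ...} (size 4)
  chi_1 (triv)               1             1               1                    1                    1                    1                        1                       
  chi_2 (sign: r->1, s->-1)  1             1               1                    1                    1                    -1                       -1                      
  chi_3 (r->-1, s->1)        1             1               -1                   1                    -1                   1                        -1                      
  chi_4 (r->-1, s->-1)       1             1               -1                   1                    -1                   -1                       1                       
  chi_5 (2d, j=1)            2             -2              sqrt(2)              0                    -sqrt(2)             0                        0                       
  chi_6 (2d, j=2)            2             2               0                    -2                   0                    0                        0                       
  chi_7 (2d, j=3)            2             -2              -sqrt(2)             0                    sqrt(2)              0                        0                       

Spot check: chi_5 (2d, j=1) on {e} = 2.

Reasoning: D_8 has order 2*8 = 16 with 7 conjugacy classes, hence 7 irreducibles. Sum of squared dims 1 + 1 + 1 + 1 + 4 + 4 + 4 = 16 = |G|. Linear characters come from the abelianisation; the 2-dimensional irreps have character r^k -> 2*cos(2*pi*j*k/8), reflections -> 0.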